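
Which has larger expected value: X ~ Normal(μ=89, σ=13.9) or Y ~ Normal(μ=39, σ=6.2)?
X has larger mean (89.0000 > 39.0000)

Compute the expected value for each distribution:

X ~ Normal(μ=89, σ=13.9):
E[X] = 89.0000

Y ~ Normal(μ=39, σ=6.2):
E[Y] = 39.0000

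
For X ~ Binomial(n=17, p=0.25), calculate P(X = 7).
0.066845

We have X ~ Binomial(n=17, p=0.25).

For a Binomial distribution, the PMF gives us the probability of each outcome.

Using the PMF formula:
P(X = 7) = 0.066845

Rounded to 4 decimal places: 0.0668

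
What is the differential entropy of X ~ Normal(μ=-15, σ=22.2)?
4.5190 nats

We have X ~ Normal(μ=-15, σ=22.2).

The differential entropy measures the uncertainty or information content of the distribution.

For a Normal distribution with μ=-15, σ=22.2:
h(X) = 4.5190 nats

(In bits, this would be 6.5196 bits.)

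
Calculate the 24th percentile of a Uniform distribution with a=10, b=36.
16.2400

We have X ~ Uniform(a=10, b=36).

We want to find x such that P(X ≤ x) = 0.24.

This is the 24th percentile, which means 24% of values fall below this point.

Using the inverse CDF (quantile function):
x = F⁻¹(0.24) = 16.2400

Verification: P(X ≤ 16.2400) = 0.24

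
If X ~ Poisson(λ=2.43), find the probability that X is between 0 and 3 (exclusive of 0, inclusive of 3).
0.684393

We have X ~ Poisson(λ=2.43).

To find P(0 < X ≤ 3), we use:
P(0 < X ≤ 3) = P(X ≤ 3) - P(X ≤ 0)
                 = F(3) - F(0)
                 = 0.772429 - 0.088037
                 = 0.684393

So there's approximately a 68.4% chance that X falls in this range.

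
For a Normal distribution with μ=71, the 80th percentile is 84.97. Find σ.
σ = 16.5989

For X ~ Normal(μ, σ), the p-th percentile satisfies x = μ + z_p × σ,
where z_p = Φ⁻¹(p) is the standard normal quantile.

Step 1: z_{0.8} = Φ⁻¹(0.8) = 0.8416

Step 2: Solve for σ:
84.97 = 71 + 0.8416 × σ
σ = (84.97 - 71) / 0.8416
σ = 13.97 / 0.8416
σ = 16.5989

Verification: μ + z × σ = 71 + 0.8416 × 16.5989 = 84.97 ✓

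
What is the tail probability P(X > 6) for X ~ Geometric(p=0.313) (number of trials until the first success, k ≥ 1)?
0.105133

We have X ~ Geometric(p=0.313) (number of trials until the first success, k ≥ 1).

P(X > 6) = 1 - P(X ≤ 6)
                = 1 - F(6)
                = 1 - 0.894867
                = 0.105133

So there's approximately a 10.5% chance that X exceeds 6.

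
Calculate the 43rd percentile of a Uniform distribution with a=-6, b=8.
0.0200

We have X ~ Uniform(a=-6, b=8).

We want to find x such that P(X ≤ x) = 0.43.

This is the 43rd percentile, which means 43% of values fall below this point.

Using the inverse CDF (quantile function):
x = F⁻¹(0.43) = 0.0200

Verification: P(X ≤ 0.0200) = 0.43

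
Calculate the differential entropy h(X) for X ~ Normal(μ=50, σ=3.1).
2.5503 nats

We have X ~ Normal(μ=50, σ=3.1).

The differential entropy measures the uncertainty or information content of the distribution.

For a Normal distribution with μ=50, σ=3.1:
h(X) = 2.5503 nats

(In bits, this would be 3.6794 bits.)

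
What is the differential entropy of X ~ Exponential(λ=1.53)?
0.5747 nats

We have X ~ Exponential(λ=1.53).

The differential entropy measures the uncertainty or information content of the distribution.

For an Exponential distribution with λ=1.53:
h(X) = 0.5747 nats

(In bits, this would be 0.8292 bits.)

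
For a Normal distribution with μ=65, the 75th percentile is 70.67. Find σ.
σ = 8.4064

For X ~ Normal(μ, σ), the p-th percentile satisfies x = μ + z_p × σ,
where z_p = Φ⁻¹(p) is the standard normal quantile.

Step 1: z_{0.75} = Φ⁻¹(0.75) = 0.6745

Step 2: Solve for σ:
70.67 = 65 + 0.6745 × σ
σ = (70.67 - 65) / 0.6745
σ = 5.67 / 0.6745
σ = 8.4064

Verification: μ + z × σ = 65 + 0.6745 × 8.4064 = 70.67 ✓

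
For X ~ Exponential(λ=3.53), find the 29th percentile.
0.0970

We have X ~ Exponential(λ=3.53).

We want to find x such that P(X ≤ x) = 0.29.

This is the 29th percentile, which means 29% of values fall below this point.

Using the inverse CDF (quantile function):
x = F⁻¹(0.29) = 0.0970

Verification: P(X ≤ 0.0970) = 0.29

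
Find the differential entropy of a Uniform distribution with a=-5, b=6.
2.3979 nats

We have X ~ Uniform(a=-5, b=6).

The differential entropy measures the uncertainty or information content of the distribution.

For a Uniform distribution with a=-5, b=6:
h(X) = 2.3979 nats

(In bits, this would be 3.4594 bits.)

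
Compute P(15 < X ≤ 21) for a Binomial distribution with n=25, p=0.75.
0.832458

We have X ~ Binomial(n=25, p=0.75).

To find P(15 < X ≤ 21), we use:
P(15 < X ≤ 21) = P(X ≤ 21) - P(X ≤ 15)
                 = F(21) - F(15)
                 = 0.903786 - 0.071328
                 = 0.832458

So there's approximately a 83.2% chance that X falls in this range.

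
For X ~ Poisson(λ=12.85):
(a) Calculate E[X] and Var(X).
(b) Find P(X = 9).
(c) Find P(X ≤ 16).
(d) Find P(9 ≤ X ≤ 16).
(a) E[X] = 12.8500, Var(X) = 12.8500
(b) P(X = 9) = 0.069132
(c) P(X ≤ 16) = 0.846088
(d) P(9 ≤ X ≤ 16) = 0.739270

We have X ~ Poisson(λ=12.85).

(a) Moments:
E[X] = 12.8500
Var(X) = 12.8500
σ = √Var(X) = 3.5847

(b) Point probability using PMF:
P(X = 9) = 0.069132

(c) Cumulative probability using CDF:
P(X ≤ 16) = F(16) = 0.846088

(d) Range probability:
P(9 ≤ X ≤ 16) = P(X ≤ 16) - P(X ≤ 8)
                   = F(16) - F(8)
                   = 0.846088 - 0.106818
                   = 0.739270

This means approximately 73.9% of outcomes fall in the interval [9, 16].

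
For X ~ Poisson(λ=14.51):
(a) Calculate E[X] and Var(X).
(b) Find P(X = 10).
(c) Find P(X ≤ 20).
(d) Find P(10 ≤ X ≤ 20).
(a) E[X] = 14.5100, Var(X) = 14.5100
(b) P(X = 10) = 0.056924
(c) P(X ≤ 20) = 0.935865
(d) P(10 ≤ X ≤ 20) = 0.848499

We have X ~ Poisson(λ=14.51).

(a) Moments:
E[X] = 14.5100
Var(X) = 14.5100
σ = √Var(X) = 3.8092

(b) Point probability using PMF:
P(X = 10) = 0.056924

(c) Cumulative probability using CDF:
P(X ≤ 20) = F(20) = 0.935865

(d) Range probability:
P(10 ≤ X ≤ 20) = P(X ≤ 20) - P(X ≤ 9)
                   = F(20) - F(9)
                   = 0.935865 - 0.087366
                   = 0.848499

This means approximately 84.8% of outcomes fall in the interval [10, 20].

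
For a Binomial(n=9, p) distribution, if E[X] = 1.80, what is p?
p = 0.2

For a Binomial(n, p) distribution:
E[X] = n × p

Given n = 9 and E[X] = 1.80:
1.80 = 9 × p
p = 1.80 / 9 = 0.2

Verification: Binomial(9, 0.2) has E[X] = 1.80 ✓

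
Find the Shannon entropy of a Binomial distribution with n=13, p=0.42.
1.9938 nats

We have X ~ Binomial(n=13, p=0.42).

The Shannon entropy measures the uncertainty or information content of the distribution.

For a Binomial distribution with n=13, p=0.42:
H(X) = 1.9938 nats

(In bits, this would be 2.8765 bits.)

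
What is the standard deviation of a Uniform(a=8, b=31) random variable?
6.6395

We have X ~ Uniform(a=8, b=31).

For a Uniform distribution with a=8, b=31:
σ = √Var(X) = 6.6395

The standard deviation is the square root of the variance.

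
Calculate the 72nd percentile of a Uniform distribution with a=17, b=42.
35.0000

We have X ~ Uniform(a=17, b=42).

We want to find x such that P(X ≤ x) = 0.72.

This is the 72nd percentile, which means 72% of values fall below this point.

Using the inverse CDF (quantile function):
x = F⁻¹(0.72) = 35.0000

Verification: P(X ≤ 35.0000) = 0.72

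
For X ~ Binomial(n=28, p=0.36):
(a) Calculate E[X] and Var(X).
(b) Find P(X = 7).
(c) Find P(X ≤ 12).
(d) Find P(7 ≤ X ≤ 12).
(a) E[X] = 10.0800, Var(X) = 6.4512
(b) P(X = 7) = 0.078934
(c) P(X ≤ 12) = 0.830121
(d) P(7 ≤ X ≤ 12) = 0.754404

We have X ~ Binomial(n=28, p=0.36).

(a) Moments:
E[X] = 10.0800
Var(X) = 6.4512
σ = √Var(X) = 2.5399

(b) Point probability using PMF:
P(X = 7) = 0.078934

(c) Cumulative probability using CDF:
P(X ≤ 12) = F(12) = 0.830121

(d) Range probability:
P(7 ≤ X ≤ 12) = P(X ≤ 12) - P(X ≤ 6)
                   = F(12) - F(6)
                   = 0.830121 - 0.075717
                   = 0.754404

This means approximately 75.4% of outcomes fall in the interval [7, 12].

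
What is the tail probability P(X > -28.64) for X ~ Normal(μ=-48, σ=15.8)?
0.110228

We have X ~ Normal(μ=-48, σ=15.8).

P(X > -28.64) = 1 - P(X ≤ -28.64)
                = 1 - F(-28.64)
                = 1 - 0.889772
                = 0.110228

So there's approximately a 11.0% chance that X exceeds -28.64.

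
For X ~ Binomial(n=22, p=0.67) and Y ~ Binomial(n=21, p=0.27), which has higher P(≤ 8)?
Y has higher probability (P(Y ≤ 8) = 0.9140 > P(X ≤ 8) = 0.0031)

Compute P(≤ 8) for each distribution:

X ~ Binomial(n=22, p=0.67):
P(X ≤ 8) = 0.0031

Y ~ Binomial(n=21, p=0.27):
P(Y ≤ 8) = 0.9140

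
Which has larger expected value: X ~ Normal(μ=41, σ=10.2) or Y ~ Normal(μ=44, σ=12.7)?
Y has larger mean (44.0000 > 41.0000)

Compute the expected value for each distribution:

X ~ Normal(μ=41, σ=10.2):
E[X] = 41.0000

Y ~ Normal(μ=44, σ=12.7):
E[Y] = 44.0000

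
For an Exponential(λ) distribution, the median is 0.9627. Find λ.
λ = 0.7200

For X ~ Exponential(λ), the CDF is F(x) = 1 - e^(-λx).
The median m satisfies F(m) = 0.5:
1 - e^(-λm) = 0.5
e^(-λm) = 0.5
λm = ln(2)
m = ln(2) / λ

Given m = 0.9627:
λ = ln(2) / 0.9627 = 0.693147 / 0.9627 = 0.7200

Verification: ln(2) / 0.7200 = 0.9627 ✓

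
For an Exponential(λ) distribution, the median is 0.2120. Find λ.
λ = 3.2696

For X ~ Exponential(λ), the CDF is F(x) = 1 - e^(-λx).
The median m satisfies F(m) = 0.5:
1 - e^(-λm) = 0.5
e^(-λm) = 0.5
λm = ln(2)
m = ln(2) / λ

Given m = 0.2120:
λ = ln(2) / 0.2120 = 0.693147 / 0.2120 = 3.2696

Verification: ln(2) / 3.2696 = 0.2120 ✓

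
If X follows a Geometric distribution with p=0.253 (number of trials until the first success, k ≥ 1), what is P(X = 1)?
0.253000

We have X ~ Geometric(p=0.253) (number of trials until the first success, k ≥ 1).

For a Geometric distribution, the PMF gives us the probability of each outcome.

Using the PMF formula:
P(X = 1) = 0.253000

Rounded to 4 decimal places: 0.2530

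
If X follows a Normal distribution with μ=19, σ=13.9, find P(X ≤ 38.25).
0.916957

We have X ~ Normal(μ=19, σ=13.9).

The CDF gives us P(X ≤ k).

Using the CDF:
P(X ≤ 38.25) = 0.916957

This means there's approximately a 91.7% chance that X is at most 38.25.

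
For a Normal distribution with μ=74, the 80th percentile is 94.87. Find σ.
σ = 24.7974

For X ~ Normal(μ, σ), the p-th percentile satisfies x = μ + z_p × σ,
where z_p = Φ⁻¹(p) is the standard normal quantile.

Step 1: z_{0.8} = Φ⁻¹(0.8) = 0.8416

Step 2: Solve for σ:
94.87 = 74 + 0.8416 × σ
σ = (94.87 - 74) / 0.8416
σ = 20.87 / 0.8416
σ = 24.7974

Verification: μ + z × σ = 74 + 0.8416 × 24.7974 = 94.87 ✓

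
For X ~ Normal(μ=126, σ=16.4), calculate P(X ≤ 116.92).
0.289906

We have X ~ Normal(μ=126, σ=16.4).

The CDF gives us P(X ≤ k).

Using the CDF:
P(X ≤ 116.92) = 0.289906

This means there's approximately a 29.0% chance that X is at most 116.92.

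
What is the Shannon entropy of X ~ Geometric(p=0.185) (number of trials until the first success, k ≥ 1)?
2.5886 nats

We have X ~ Geometric(p=0.185) (number of trials until the first success, k ≥ 1).

The Shannon entropy measures the uncertainty or information content of the distribution.

For a Geometric distribution with p=0.185 (number of trials until the first success, k ≥ 1):
H(X) = 2.5886 nats

(In bits, this would be 3.7346 bits.)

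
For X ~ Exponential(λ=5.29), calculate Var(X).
0.0357

We have X ~ Exponential(λ=5.29).

For an Exponential distribution with λ=5.29:
Var(X) = 0.0357

The variance measures the spread of the distribution around the mean.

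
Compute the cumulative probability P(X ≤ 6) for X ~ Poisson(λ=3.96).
0.893452

We have X ~ Poisson(λ=3.96).

The CDF gives us P(X ≤ k).

Using the CDF:
P(X ≤ 6) = 0.893452

This means there's approximately a 89.3% chance that X is at most 6.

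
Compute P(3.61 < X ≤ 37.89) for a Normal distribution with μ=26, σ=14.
0.747260

We have X ~ Normal(μ=26, σ=14).

To find P(3.61 < X ≤ 37.89), we use:
P(3.61 < X ≤ 37.89) = P(X ≤ 37.89) - P(X ≤ 3.61)
                 = F(37.89) - F(3.61)
                 = 0.802139 - 0.054879
                 = 0.747260

So there's approximately a 74.7% chance that X falls in this range.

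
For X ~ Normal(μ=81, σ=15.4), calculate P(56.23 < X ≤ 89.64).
0.658745

We have X ~ Normal(μ=81, σ=15.4).

To find P(56.23 < X ≤ 89.64), we use:
P(56.23 < X ≤ 89.64) = P(X ≤ 89.64) - P(X ≤ 56.23)
                 = F(89.64) - F(56.23)
                 = 0.712615 - 0.053869
                 = 0.658745

So there's approximately a 65.9% chance that X falls in this range.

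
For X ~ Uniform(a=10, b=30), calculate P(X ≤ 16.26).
0.313000

We have X ~ Uniform(a=10, b=30).

The CDF gives us P(X ≤ k).

Using the CDF:
P(X ≤ 16.26) = 0.313000

This means there's approximately a 31.3% chance that X is at most 16.26.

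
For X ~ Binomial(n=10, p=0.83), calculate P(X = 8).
0.292911

We have X ~ Binomial(n=10, p=0.83).

For a Binomial distribution, the PMF gives us the probability of each outcome.

Using the PMF formula:
P(X = 8) = 0.292911

Rounded to 4 decimal places: 0.2929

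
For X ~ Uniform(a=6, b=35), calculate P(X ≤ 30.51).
0.845172

We have X ~ Uniform(a=6, b=35).

The CDF gives us P(X ≤ k).

Using the CDF:
P(X ≤ 30.51) = 0.845172

This means there's approximately a 84.5% chance that X is at most 30.51.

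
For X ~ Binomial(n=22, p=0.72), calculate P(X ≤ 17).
0.780287

We have X ~ Binomial(n=22, p=0.72).

The CDF gives us P(X ≤ k).

Using the CDF:
P(X ≤ 17) = 0.780287

This means there's approximately a 78.0% chance that X is at most 17.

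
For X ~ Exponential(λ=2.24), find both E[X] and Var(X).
E[X] = 0.4464, Var(X) = 0.1993

We have X ~ Exponential(λ=2.24).

For an Exponential distribution with λ=2.24:

Expected value:
E[X] = 0.4464

Variance:
Var(X) = 0.1993

Standard deviation:
σ = √Var(X) = 0.4464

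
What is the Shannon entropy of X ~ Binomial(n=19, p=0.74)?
2.0604 nats

We have X ~ Binomial(n=19, p=0.74).

The Shannon entropy measures the uncertainty or information content of the distribution.

For a Binomial distribution with n=19, p=0.74:
H(X) = 2.0604 nats

(In bits, this would be 2.9726 bits.)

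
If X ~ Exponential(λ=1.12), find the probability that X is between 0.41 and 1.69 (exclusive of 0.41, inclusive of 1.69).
0.481139

We have X ~ Exponential(λ=1.12).

To find P(0.41 < X ≤ 1.69), we use:
P(0.41 < X ≤ 1.69) = P(X ≤ 1.69) - P(X ≤ 0.41)
                 = F(1.69) - F(0.41)
                 = 0.849351 - 0.368211
                 = 0.481139

So there's approximately a 48.1% chance that X falls in this range.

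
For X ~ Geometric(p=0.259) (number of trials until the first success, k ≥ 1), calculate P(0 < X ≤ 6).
0.834458

We have X ~ Geometric(p=0.259) (number of trials until the first success, k ≥ 1).

To find P(0 < X ≤ 6), we use:
P(0 < X ≤ 6) = P(X ≤ 6) - P(X ≤ 0)
                 = F(6) - F(0)
                 = 0.834458 - 0.000000
                 = 0.834458

So there's approximately a 83.4% chance that X falls in this range.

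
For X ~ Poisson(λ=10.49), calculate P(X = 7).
0.077135

We have X ~ Poisson(λ=10.49).

For a Poisson distribution, the PMF gives us the probability of each outcome.

Using the PMF formula:
P(X = 7) = 0.077135

Rounded to 4 decimal places: 0.0771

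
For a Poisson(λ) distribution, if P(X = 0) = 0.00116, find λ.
λ = 6.7593

For a Poisson(λ) distribution, the PMF at 0 is:
P(X = 0) = λ^0 e^(-λ) / 0! = e^(-λ)

Given P(X = 0) = 0.00116:
e^(-λ) = 0.00116
-λ = ln(0.00116)
λ = -ln(0.00116) = 6.7593

Verification: e^(-6.7593) = 0.00116 ✓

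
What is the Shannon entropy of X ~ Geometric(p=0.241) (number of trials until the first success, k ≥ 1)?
2.2914 nats

We have X ~ Geometric(p=0.241) (number of trials until the first success, k ≥ 1).

The Shannon entropy measures the uncertainty or information content of the distribution.

For a Geometric distribution with p=0.241 (number of trials until the first success, k ≥ 1):
H(X) = 2.2914 nats

(In bits, this would be 3.3058 bits.)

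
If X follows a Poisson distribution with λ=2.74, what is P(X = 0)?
0.064570

We have X ~ Poisson(λ=2.74).

For a Poisson distribution, the PMF gives us the probability of each outcome.

Using the PMF formula:
P(X = 0) = 0.064570

Rounded to 4 decimal places: 0.0646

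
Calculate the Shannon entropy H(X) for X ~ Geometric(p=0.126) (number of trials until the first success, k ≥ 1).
3.0056 nats

We have X ~ Geometric(p=0.126) (number of trials until the first success, k ≥ 1).

The Shannon entropy measures the uncertainty or information content of the distribution.

For a Geometric distribution with p=0.126 (number of trials until the first success, k ≥ 1):
H(X) = 3.0056 nats

(In bits, this would be 4.3362 bits.)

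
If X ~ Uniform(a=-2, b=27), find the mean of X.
12.5000

We have X ~ Uniform(a=-2, b=27).

For a Uniform distribution with a=-2, b=27:
E[X] = 12.5000

This is the expected (average) value of X.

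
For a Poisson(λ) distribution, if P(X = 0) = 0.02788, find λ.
λ = 3.5798

For a Poisson(λ) distribution, the PMF at 0 is:
P(X = 0) = λ^0 e^(-λ) / 0! = e^(-λ)

Given P(X = 0) = 0.02788:
e^(-λ) = 0.02788
-λ = ln(0.02788)
λ = -ln(0.02788) = 3.5798

Verification: e^(-3.5798) = 0.02788 ✓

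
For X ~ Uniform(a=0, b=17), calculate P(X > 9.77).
0.425294

We have X ~ Uniform(a=0, b=17).

P(X > 9.77) = 1 - P(X ≤ 9.77)
                = 1 - F(9.77)
                = 1 - 0.574706
                = 0.425294

So there's approximately a 42.5% chance that X exceeds 9.77.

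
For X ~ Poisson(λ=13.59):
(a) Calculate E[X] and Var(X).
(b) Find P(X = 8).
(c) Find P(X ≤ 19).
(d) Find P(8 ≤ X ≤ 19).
(a) E[X] = 13.5900, Var(X) = 13.5900
(b) P(X = 8) = 0.036155
(c) P(X ≤ 19) = 0.939035
(d) P(8 ≤ X ≤ 19) = 0.899509

We have X ~ Poisson(λ=13.59).

(a) Moments:
E[X] = 13.5900
Var(X) = 13.5900
σ = √Var(X) = 3.6865

(b) Point probability using PMF:
P(X = 8) = 0.036155

(c) Cumulative probability using CDF:
P(X ≤ 19) = F(19) = 0.939035

(d) Range probability:
P(8 ≤ X ≤ 19) = P(X ≤ 19) - P(X ≤ 7)
                   = F(19) - F(7)
                   = 0.939035 - 0.039525
                   = 0.899509

This means approximately 90.0% of outcomes fall in the interval [8, 19].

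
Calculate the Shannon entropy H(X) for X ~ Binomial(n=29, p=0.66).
2.3539 nats

We have X ~ Binomial(n=29, p=0.66).

The Shannon entropy measures the uncertainty or information content of the distribution.

For a Binomial distribution with n=29, p=0.66:
H(X) = 2.3539 nats

(In bits, this would be 3.3959 bits.)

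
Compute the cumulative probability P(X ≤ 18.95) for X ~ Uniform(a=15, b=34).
0.207895

We have X ~ Uniform(a=15, b=34).

The CDF gives us P(X ≤ k).

Using the CDF:
P(X ≤ 18.95) = 0.207895

This means there's approximately a 20.8% chance that X is at most 18.95.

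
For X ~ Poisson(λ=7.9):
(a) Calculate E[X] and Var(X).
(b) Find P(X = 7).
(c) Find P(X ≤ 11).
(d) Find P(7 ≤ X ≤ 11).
(a) E[X] = 7.9000, Var(X) = 7.9000
(b) P(X = 7) = 0.141264
(c) P(X ≤ 11) = 0.895159
(d) P(7 ≤ X ≤ 11) = 0.569419

We have X ~ Poisson(λ=7.9).

(a) Moments:
E[X] = 7.9000
Var(X) = 7.9000
σ = √Var(X) = 2.8107

(b) Point probability using PMF:
P(X = 7) = 0.141264

(c) Cumulative probability using CDF:
P(X ≤ 11) = F(11) = 0.895159

(d) Range probability:
P(7 ≤ X ≤ 11) = P(X ≤ 11) - P(X ≤ 6)
                   = F(11) - F(6)
                   = 0.895159 - 0.325740
                   = 0.569419

This means approximately 56.9% of outcomes fall in the interval [7, 11].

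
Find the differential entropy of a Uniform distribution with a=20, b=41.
3.0445 nats

We have X ~ Uniform(a=20, b=41).

The differential entropy measures the uncertainty or information content of the distribution.

For a Uniform distribution with a=20, b=41:
h(X) = 3.0445 nats

(In bits, this would be 4.3923 bits.)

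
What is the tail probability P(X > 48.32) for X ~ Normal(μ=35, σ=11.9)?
0.131500

We have X ~ Normal(μ=35, σ=11.9).

P(X > 48.32) = 1 - P(X ≤ 48.32)
                = 1 - F(48.32)
                = 1 - 0.868500
                = 0.131500

So there's approximately a 13.2% chance that X exceeds 48.32.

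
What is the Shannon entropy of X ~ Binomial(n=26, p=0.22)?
2.1598 nats

We have X ~ Binomial(n=26, p=0.22).

The Shannon entropy measures the uncertainty or information content of the distribution.

For a Binomial distribution with n=26, p=0.22:
H(X) = 2.1598 nats

(In bits, this would be 3.1159 bits.)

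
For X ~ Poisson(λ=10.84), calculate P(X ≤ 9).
0.358124

We have X ~ Poisson(λ=10.84).

The CDF gives us P(X ≤ k).

Using the CDF:
P(X ≤ 9) = 0.358124

This means there's approximately a 35.8% chance that X is at most 9.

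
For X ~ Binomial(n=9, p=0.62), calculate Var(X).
2.1204

We have X ~ Binomial(n=9, p=0.62).

For a Binomial distribution with n=9, p=0.62:
Var(X) = 2.1204

The variance measures the spread of the distribution around the mean.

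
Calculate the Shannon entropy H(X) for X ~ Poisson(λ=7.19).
2.3927 nats

We have X ~ Poisson(λ=7.19).

The Shannon entropy measures the uncertainty or information content of the distribution.

For a Poisson distribution with λ=7.19:
H(X) = 2.3927 nats

(In bits, this would be 3.4519 bits.)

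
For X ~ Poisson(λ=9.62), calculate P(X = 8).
0.120772

We have X ~ Poisson(λ=9.62).

For a Poisson distribution, the PMF gives us the probability of each outcome.

Using the PMF formula:
P(X = 8) = 0.120772

Rounded to 4 decimal places: 0.1208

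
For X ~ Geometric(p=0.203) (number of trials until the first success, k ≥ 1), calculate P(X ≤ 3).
0.493738

We have X ~ Geometric(p=0.203) (number of trials until the first success, k ≥ 1).

The CDF gives us P(X ≤ k).

Using the CDF:
P(X ≤ 3) = 0.493738

This means there's approximately a 49.4% chance that X is at most 3.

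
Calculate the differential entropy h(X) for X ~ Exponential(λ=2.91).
-0.0682 nats

We have X ~ Exponential(λ=2.91).

The differential entropy measures the uncertainty or information content of the distribution.

For an Exponential distribution with λ=2.91:
h(X) = -0.0682 nats

(In bits, this would be -0.0983 bits.)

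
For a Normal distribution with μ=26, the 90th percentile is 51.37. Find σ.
σ = 19.7963

For X ~ Normal(μ, σ), the p-th percentile satisfies x = μ + z_p × σ,
where z_p = Φ⁻¹(p) is the standard normal quantile.

Step 1: z_{0.9} = Φ⁻¹(0.9) = 1.2816

Step 2: Solve for σ:
51.37 = 26 + 1.2816 × σ
σ = (51.37 - 26) / 1.2816
σ = 25.37 / 1.2816
σ = 19.7963

Verification: μ + z × σ = 26 + 1.2816 × 19.7963 = 51.37 ✓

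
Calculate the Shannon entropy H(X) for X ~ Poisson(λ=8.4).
2.4724 nats

We have X ~ Poisson(λ=8.4).

The Shannon entropy measures the uncertainty or information content of the distribution.

For a Poisson distribution with λ=8.4:
H(X) = 2.4724 nats

(In bits, this would be 3.5669 bits.)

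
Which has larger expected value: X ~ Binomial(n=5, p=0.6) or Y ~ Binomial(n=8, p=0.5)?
Y has larger mean (4.0000 > 3.0000)

Compute the expected value for each distribution:

X ~ Binomial(n=5, p=0.6):
E[X] = 3.0000

Y ~ Binomial(n=8, p=0.5):
E[Y] = 4.0000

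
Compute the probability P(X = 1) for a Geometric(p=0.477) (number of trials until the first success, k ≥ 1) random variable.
0.477000

We have X ~ Geometric(p=0.477) (number of trials until the first success, k ≥ 1).

For a Geometric distribution, the PMF gives us the probability of each outcome.

Using the PMF formula:
P(X = 1) = 0.477000

Rounded to 4 decimal places: 0.4770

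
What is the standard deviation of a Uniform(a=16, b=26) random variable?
2.8868

We have X ~ Uniform(a=16, b=26).

For a Uniform distribution with a=16, b=26:
σ = √Var(X) = 2.8868

The standard deviation is the square root of the variance.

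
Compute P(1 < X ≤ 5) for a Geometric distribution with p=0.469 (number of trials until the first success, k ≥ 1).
0.488784

We have X ~ Geometric(p=0.469) (number of trials until the first success, k ≥ 1).

To find P(1 < X ≤ 5), we use:
P(1 < X ≤ 5) = P(X ≤ 5) - P(X ≤ 1)
                 = F(5) - F(1)
                 = 0.957784 - 0.469000
                 = 0.488784

So there's approximately a 48.9% chance that X falls in this range.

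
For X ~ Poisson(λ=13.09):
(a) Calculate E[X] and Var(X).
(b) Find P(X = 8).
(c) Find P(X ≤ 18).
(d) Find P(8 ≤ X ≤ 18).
(a) E[X] = 13.0900, Var(X) = 13.0900
(b) P(X = 8) = 0.044165
(c) P(X ≤ 18) = 0.926532
(d) P(8 ≤ X ≤ 18) = 0.874984

We have X ~ Poisson(λ=13.09).

(a) Moments:
E[X] = 13.0900
Var(X) = 13.0900
σ = √Var(X) = 3.6180

(b) Point probability using PMF:
P(X = 8) = 0.044165

(c) Cumulative probability using CDF:
P(X ≤ 18) = F(18) = 0.926532

(d) Range probability:
P(8 ≤ X ≤ 18) = P(X ≤ 18) - P(X ≤ 7)
                   = F(18) - F(7)
                   = 0.926532 - 0.051548
                   = 0.874984

This means approximately 87.5% of outcomes fall in the interval [8, 18].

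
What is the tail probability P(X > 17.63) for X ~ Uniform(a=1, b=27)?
0.360385

We have X ~ Uniform(a=1, b=27).

P(X > 17.63) = 1 - P(X ≤ 17.63)
                = 1 - F(17.63)
                = 1 - 0.639615
                = 0.360385

So there's approximately a 36.0% chance that X exceeds 17.63.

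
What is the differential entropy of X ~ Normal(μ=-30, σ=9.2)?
3.6381 nats

We have X ~ Normal(μ=-30, σ=9.2).

The differential entropy measures the uncertainty or information content of the distribution.

For a Normal distribution with μ=-30, σ=9.2:
h(X) = 3.6381 nats

(In bits, this would be 5.2487 bits.)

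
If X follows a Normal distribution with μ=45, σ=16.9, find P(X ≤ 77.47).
0.972653

We have X ~ Normal(μ=45, σ=16.9).

The CDF gives us P(X ≤ k).

Using the CDF:
P(X ≤ 77.47) = 0.972653

This means there's approximately a 97.3% chance that X is at most 77.47.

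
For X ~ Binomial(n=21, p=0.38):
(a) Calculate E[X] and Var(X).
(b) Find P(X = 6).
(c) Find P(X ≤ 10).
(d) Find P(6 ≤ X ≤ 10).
(a) E[X] = 7.9800, Var(X) = 4.9476
(b) P(X = 6) = 0.125629
(c) P(X ≤ 10) = 0.870677
(d) P(6 ≤ X ≤ 10) = 0.739501

We have X ~ Binomial(n=21, p=0.38).

(a) Moments:
E[X] = 7.9800
Var(X) = 4.9476
σ = √Var(X) = 2.2243

(b) Point probability using PMF:
P(X = 6) = 0.125629

(c) Cumulative probability using CDF:
P(X ≤ 10) = F(10) = 0.870677

(d) Range probability:
P(6 ≤ X ≤ 10) = P(X ≤ 10) - P(X ≤ 5)
                   = F(10) - F(5)
                   = 0.870677 - 0.131175
                   = 0.739501

This means approximately 74.0% of outcomes fall in the interval [6, 10].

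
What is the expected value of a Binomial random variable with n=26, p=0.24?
6.2400

We have X ~ Binomial(n=26, p=0.24).

For a Binomial distribution with n=26, p=0.24:
E[X] = 6.2400

This is the expected (average) value of X.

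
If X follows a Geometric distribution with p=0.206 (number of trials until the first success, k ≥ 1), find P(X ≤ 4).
0.602550

We have X ~ Geometric(p=0.206) (number of trials until the first success, k ≥ 1).

The CDF gives us P(X ≤ k).

Using the CDF:
P(X ≤ 4) = 0.602550

This means there's approximately a 60.3% chance that X is at most 4.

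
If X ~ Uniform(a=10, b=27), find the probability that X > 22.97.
0.237059

We have X ~ Uniform(a=10, b=27).

P(X > 22.97) = 1 - P(X ≤ 22.97)
                = 1 - F(22.97)
                = 1 - 0.762941
                = 0.237059

So there's approximately a 23.7% chance that X exceeds 22.97.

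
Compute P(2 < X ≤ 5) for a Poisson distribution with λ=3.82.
0.546911

We have X ~ Poisson(λ=3.82).

To find P(2 < X ≤ 5), we use:
P(2 < X ≤ 5) = P(X ≤ 5) - P(X ≤ 2)
                 = F(5) - F(2)
                 = 0.812593 - 0.265682
                 = 0.546911

So there's approximately a 54.7% chance that X falls in this range.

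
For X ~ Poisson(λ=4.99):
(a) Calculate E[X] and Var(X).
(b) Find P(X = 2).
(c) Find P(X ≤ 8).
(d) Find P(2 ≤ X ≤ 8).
(a) E[X] = 4.9900, Var(X) = 4.9900
(b) P(X = 2) = 0.084731
(c) P(X ≤ 8) = 0.932557
(d) P(2 ≤ X ≤ 8) = 0.891791

We have X ~ Poisson(λ=4.99).

(a) Moments:
E[X] = 4.9900
Var(X) = 4.9900
σ = √Var(X) = 2.2338

(b) Point probability using PMF:
P(X = 2) = 0.084731

(c) Cumulative probability using CDF:
P(X ≤ 8) = F(8) = 0.932557

(d) Range probability:
P(2 ≤ X ≤ 8) = P(X ≤ 8) - P(X ≤ 1)
                   = F(8) - F(1)
                   = 0.932557 - 0.040766
                   = 0.891791

This means approximately 89.2% of outcomes fall in the interval [2, 8].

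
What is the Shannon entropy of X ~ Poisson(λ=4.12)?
2.1024 nats

We have X ~ Poisson(λ=4.12).

The Shannon entropy measures the uncertainty or information content of the distribution.

For a Poisson distribution with λ=4.12:
H(X) = 2.1024 nats

(In bits, this would be 3.0331 bits.)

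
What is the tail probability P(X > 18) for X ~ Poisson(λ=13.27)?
0.081114

We have X ~ Poisson(λ=13.27).

P(X > 18) = 1 - P(X ≤ 18)
                = 1 - F(18)
                = 1 - 0.918886
                = 0.081114

So there's approximately a 8.1% chance that X exceeds 18.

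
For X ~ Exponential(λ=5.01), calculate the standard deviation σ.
0.1996

We have X ~ Exponential(λ=5.01).

For an Exponential distribution with λ=5.01:
σ = √Var(X) = 0.1996

The standard deviation is the square root of the variance.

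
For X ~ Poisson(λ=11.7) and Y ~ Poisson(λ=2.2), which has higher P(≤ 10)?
Y has higher probability (P(Y ≤ 10) = 1.0000 > P(X ≤ 10) = 0.3794)

Compute P(≤ 10) for each distribution:

X ~ Poisson(λ=11.7):
P(X ≤ 10) = 0.3794

Y ~ Poisson(λ=2.2):
P(Y ≤ 10) = 1.0000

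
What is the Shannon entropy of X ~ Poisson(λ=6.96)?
2.3759 nats

We have X ~ Poisson(λ=6.96).

The Shannon entropy measures the uncertainty or information content of the distribution.

For a Poisson distribution with λ=6.96:
H(X) = 2.3759 nats

(In bits, this would be 3.4277 bits.)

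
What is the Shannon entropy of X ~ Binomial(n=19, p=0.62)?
2.1669 nats

We have X ~ Binomial(n=19, p=0.62).

The Shannon entropy measures the uncertainty or information content of the distribution.

For a Binomial distribution with n=19, p=0.62:
H(X) = 2.1669 nats

(In bits, this would be 3.1261 bits.)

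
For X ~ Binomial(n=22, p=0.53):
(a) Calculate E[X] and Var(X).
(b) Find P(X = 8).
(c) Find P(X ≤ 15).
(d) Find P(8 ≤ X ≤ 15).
(a) E[X] = 11.6600, Var(X) = 5.4802
(b) P(X = 8) = 0.051099
(c) P(X ≤ 15) = 0.951434
(d) P(8 ≤ X ≤ 15) = 0.914077

We have X ~ Binomial(n=22, p=0.53).

(a) Moments:
E[X] = 11.6600
Var(X) = 5.4802
σ = √Var(X) = 2.3410

(b) Point probability using PMF:
P(X = 8) = 0.051099

(c) Cumulative probability using CDF:
P(X ≤ 15) = F(15) = 0.951434

(d) Range probability:
P(8 ≤ X ≤ 15) = P(X ≤ 15) - P(X ≤ 7)
                   = F(15) - F(7)
                   = 0.951434 - 0.037356
                   = 0.914077

This means approximately 91.4% of outcomes fall in the interval [8, 15].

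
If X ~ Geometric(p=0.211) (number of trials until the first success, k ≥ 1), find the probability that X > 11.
0.073764

We have X ~ Geometric(p=0.211) (number of trials until the first success, k ≥ 1).

P(X > 11) = 1 - P(X ≤ 11)
                = 1 - F(11)
                = 1 - 0.926236
                = 0.073764

So there's approximately a 7.4% chance that X exceeds 11.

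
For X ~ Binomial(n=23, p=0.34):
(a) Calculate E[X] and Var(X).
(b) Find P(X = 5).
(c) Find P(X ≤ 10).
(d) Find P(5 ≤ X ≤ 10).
(a) E[X] = 7.8200, Var(X) = 5.1612
(b) P(X = 5) = 0.086329
(c) P(X ≤ 10) = 0.879662
(d) P(5 ≤ X ≤ 10) = 0.812784

We have X ~ Binomial(n=23, p=0.34).

(a) Moments:
E[X] = 7.8200
Var(X) = 5.1612
σ = √Var(X) = 2.2718

(b) Point probability using PMF:
P(X = 5) = 0.086329

(c) Cumulative probability using CDF:
P(X ≤ 10) = F(10) = 0.879662

(d) Range probability:
P(5 ≤ X ≤ 10) = P(X ≤ 10) - P(X ≤ 4)
                   = F(10) - F(4)
                   = 0.879662 - 0.066878
                   = 0.812784

This means approximately 81.3% of outcomes fall in the interval [5, 10].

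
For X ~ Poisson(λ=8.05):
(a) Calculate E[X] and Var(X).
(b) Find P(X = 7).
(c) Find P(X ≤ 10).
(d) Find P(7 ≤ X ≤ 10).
(a) E[X] = 8.0500, Var(X) = 8.0500
(b) P(X = 7) = 0.138698
(c) P(X ≤ 10) = 0.810892
(d) P(7 ≤ X ≤ 10) = 0.503586

We have X ~ Poisson(λ=8.05).

(a) Moments:
E[X] = 8.0500
Var(X) = 8.0500
σ = √Var(X) = 2.8373

(b) Point probability using PMF:
P(X = 7) = 0.138698

(c) Cumulative probability using CDF:
P(X ≤ 10) = F(10) = 0.810892

(d) Range probability:
P(7 ≤ X ≤ 10) = P(X ≤ 10) - P(X ≤ 6)
                   = F(10) - F(6)
                   = 0.810892 - 0.307306
                   = 0.503586

This means approximately 50.4% of outcomes fall in the interval [7, 10].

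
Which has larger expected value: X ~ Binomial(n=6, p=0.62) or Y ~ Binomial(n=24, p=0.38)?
Y has larger mean (9.1200 > 3.7200)

Compute the expected value for each distribution:

X ~ Binomial(n=6, p=0.62):
E[X] = 3.7200

Y ~ Binomial(n=24, p=0.38):
E[Y] = 9.1200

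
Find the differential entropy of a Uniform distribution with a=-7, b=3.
2.3026 nats

We have X ~ Uniform(a=-7, b=3).

The differential entropy measures the uncertainty or information content of the distribution.

For a Uniform distribution with a=-7, b=3:
h(X) = 2.3026 nats

(In bits, this would be 3.3219 bits.)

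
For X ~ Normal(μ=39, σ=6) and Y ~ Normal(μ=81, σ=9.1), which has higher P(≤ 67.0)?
X has higher probability (P(X ≤ 67.0) = 1.0000 > P(Y ≤ 67.0) = 0.0620)

Compute P(≤ 67.0) for each distribution:

X ~ Normal(μ=39, σ=6):
P(X ≤ 67.0) = 1.0000

Y ~ Normal(μ=81, σ=9.1):
P(Y ≤ 67.0) = 0.0620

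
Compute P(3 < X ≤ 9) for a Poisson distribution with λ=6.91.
0.752924

We have X ~ Poisson(λ=6.91).

To find P(3 < X ≤ 9), we use:
P(3 < X ≤ 9) = P(X ≤ 9) - P(X ≤ 3)
                 = F(9) - F(3)
                 = 0.839504 - 0.086579
                 = 0.752924

So there's approximately a 75.3% chance that X falls in this range.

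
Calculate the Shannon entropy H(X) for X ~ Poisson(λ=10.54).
2.5882 nats

We have X ~ Poisson(λ=10.54).

The Shannon entropy measures the uncertainty or information content of the distribution.

For a Poisson distribution with λ=10.54:
H(X) = 2.5882 nats

(In bits, this would be 3.7340 bits.)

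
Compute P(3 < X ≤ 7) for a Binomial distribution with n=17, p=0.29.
0.683746

We have X ~ Binomial(n=17, p=0.29).

To find P(3 < X ≤ 7), we use:
P(3 < X ≤ 7) = P(X ≤ 7) - P(X ≤ 3)
                 = F(7) - F(3)
                 = 0.911629 - 0.227883
                 = 0.683746

So there's approximately a 68.4% chance that X falls in this range.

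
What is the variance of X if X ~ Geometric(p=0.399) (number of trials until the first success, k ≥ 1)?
3.7751

We have X ~ Geometric(p=0.399) (number of trials until the first success, k ≥ 1).

For a Geometric distribution with p=0.399 (number of trials until the first success, k ≥ 1):
Var(X) = 3.7751

The variance measures the spread of the distribution around the mean.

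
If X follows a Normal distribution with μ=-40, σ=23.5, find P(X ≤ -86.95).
0.022865

We have X ~ Normal(μ=-40, σ=23.5).

The CDF gives us P(X ≤ k).

Using the CDF:
P(X ≤ -86.95) = 0.022865

This means there's approximately a 2.3% chance that X is at most -86.95.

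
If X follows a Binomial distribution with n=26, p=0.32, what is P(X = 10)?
0.124991

We have X ~ Binomial(n=26, p=0.32).

For a Binomial distribution, the PMF gives us the probability of each outcome.

Using the PMF formula:
P(X = 10) = 0.124991

Rounded to 4 decimal places: 0.1250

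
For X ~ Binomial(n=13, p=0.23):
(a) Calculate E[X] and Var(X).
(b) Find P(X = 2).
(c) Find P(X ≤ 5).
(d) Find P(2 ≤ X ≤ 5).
(a) E[X] = 2.9900, Var(X) = 2.3023
(b) P(X = 2) = 0.232781
(c) P(X ≤ 5) = 0.943815
(d) P(2 ≤ X ≤ 5) = 0.780481

We have X ~ Binomial(n=13, p=0.23).

(a) Moments:
E[X] = 2.9900
Var(X) = 2.3023
σ = √Var(X) = 1.5173

(b) Point probability using PMF:
P(X = 2) = 0.232781

(c) Cumulative probability using CDF:
P(X ≤ 5) = F(5) = 0.943815

(d) Range probability:
P(2 ≤ X ≤ 5) = P(X ≤ 5) - P(X ≤ 1)
                   = F(5) - F(1)
                   = 0.943815 - 0.163334
                   = 0.780481

This means approximately 78.0% of outcomes fall in the interval [2, 5].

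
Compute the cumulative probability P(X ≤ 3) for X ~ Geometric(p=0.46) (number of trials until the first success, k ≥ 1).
0.842536

We have X ~ Geometric(p=0.46) (number of trials until the first success, k ≥ 1).

The CDF gives us P(X ≤ k).

Using the CDF:
P(X ≤ 3) = 0.842536

This means there's approximately a 84.3% chance that X is at most 3.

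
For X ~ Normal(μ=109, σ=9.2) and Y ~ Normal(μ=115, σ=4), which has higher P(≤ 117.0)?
X has higher probability (P(X ≤ 117.0) = 0.8077 > P(Y ≤ 117.0) = 0.6915)

Compute P(≤ 117.0) for each distribution:

X ~ Normal(μ=109, σ=9.2):
P(X ≤ 117.0) = 0.8077

Y ~ Normal(μ=115, σ=4):
P(Y ≤ 117.0) = 0.6915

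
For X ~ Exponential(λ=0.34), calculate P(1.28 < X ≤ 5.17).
0.474711

We have X ~ Exponential(λ=0.34).

To find P(1.28 < X ≤ 5.17), we use:
P(1.28 < X ≤ 5.17) = P(X ≤ 5.17) - P(X ≤ 1.28)
                 = F(5.17) - F(1.28)
                 = 0.827576 - 0.352865
                 = 0.474711

So there's approximately a 47.5% chance that X falls in this range.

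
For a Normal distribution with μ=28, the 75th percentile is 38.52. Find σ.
σ = 15.5970

For X ~ Normal(μ, σ), the p-th percentile satisfies x = μ + z_p × σ,
where z_p = Φ⁻¹(p) is the standard normal quantile.

Step 1: z_{0.75} = Φ⁻¹(0.75) = 0.6745

Step 2: Solve for σ:
38.52 = 28 + 0.6745 × σ
σ = (38.52 - 28) / 0.6745
σ = 10.52 / 0.6745
σ = 15.5970

Verification: μ + z × σ = 28 + 0.6745 × 15.5970 = 38.52 ✓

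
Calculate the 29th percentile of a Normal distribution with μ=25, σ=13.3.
17.6400

We have X ~ Normal(μ=25, σ=13.3).

We want to find x such that P(X ≤ x) = 0.29.

This is the 29th percentile, which means 29% of values fall below this point.

Using the inverse CDF (quantile function):
x = F⁻¹(0.29) = 17.6400

Verification: P(X ≤ 17.6400) = 0.29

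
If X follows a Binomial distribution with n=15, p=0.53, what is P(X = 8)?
0.202974

We have X ~ Binomial(n=15, p=0.53).

For a Binomial distribution, the PMF gives us the probability of each outcome.

Using the PMF formula:
P(X = 8) = 0.202974

Rounded to 4 decimal places: 0.2030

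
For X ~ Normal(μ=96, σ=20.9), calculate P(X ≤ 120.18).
0.876351

We have X ~ Normal(μ=96, σ=20.9).

The CDF gives us P(X ≤ k).

Using the CDF:
P(X ≤ 120.18) = 0.876351

This means there's approximately a 87.6% chance that X is at most 120.18.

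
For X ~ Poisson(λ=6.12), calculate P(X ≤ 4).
0.269315

We have X ~ Poisson(λ=6.12).

The CDF gives us P(X ≤ k).

Using the CDF:
P(X ≤ 4) = 0.269315

This means there's approximately a 26.9% chance that X is at most 4.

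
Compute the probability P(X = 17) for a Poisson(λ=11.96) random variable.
0.037688

We have X ~ Poisson(λ=11.96).

For a Poisson distribution, the PMF gives us the probability of each outcome.

Using the PMF formula:
P(X = 17) = 0.037688

Rounded to 4 decimal places: 0.0377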